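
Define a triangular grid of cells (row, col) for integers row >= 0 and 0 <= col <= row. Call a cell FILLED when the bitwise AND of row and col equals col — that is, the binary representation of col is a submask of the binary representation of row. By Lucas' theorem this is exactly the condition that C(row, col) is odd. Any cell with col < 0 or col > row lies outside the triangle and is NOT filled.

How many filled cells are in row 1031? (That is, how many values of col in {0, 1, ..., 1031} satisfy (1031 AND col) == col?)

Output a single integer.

1031 in binary = 10000000111
popcount(1031) = number of 1-bits in 10000000111 = 4
A col c satisfies (1031 AND c) == c iff every set bit of c is also set in 1031; each of the 4 set bits of 1031 can independently be on or off in c.
count = 2^4 = 16

Answer: 16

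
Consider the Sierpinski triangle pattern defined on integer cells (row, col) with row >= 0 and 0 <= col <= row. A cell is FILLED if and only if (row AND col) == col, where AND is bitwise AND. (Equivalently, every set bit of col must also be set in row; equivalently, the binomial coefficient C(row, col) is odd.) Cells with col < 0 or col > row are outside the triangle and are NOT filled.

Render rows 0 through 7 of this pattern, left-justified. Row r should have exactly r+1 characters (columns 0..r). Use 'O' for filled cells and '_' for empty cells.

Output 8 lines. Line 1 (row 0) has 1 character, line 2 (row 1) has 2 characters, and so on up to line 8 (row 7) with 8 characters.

r0=0: O
r1=1: OO
r2=10: O_O
r3=11: OOOO
r4=100: O___O
r5=101: OO__OO
r6=110: O_O_O_O
r7=111: OOOOOOOO

Answer: O
OO
O_O
OOOO
O___O
OO__OO
O_O_O_O
OOOOOOOO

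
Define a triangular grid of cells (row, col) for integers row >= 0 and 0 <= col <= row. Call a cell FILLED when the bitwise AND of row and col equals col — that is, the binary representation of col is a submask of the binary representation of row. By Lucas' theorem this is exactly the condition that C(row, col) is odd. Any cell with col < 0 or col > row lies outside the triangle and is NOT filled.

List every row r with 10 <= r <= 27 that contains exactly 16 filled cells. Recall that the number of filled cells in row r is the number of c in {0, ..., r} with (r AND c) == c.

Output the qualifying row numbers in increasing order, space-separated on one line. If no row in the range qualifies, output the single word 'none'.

Answer: 15 23 27

Derivation:
Row r has 2^popcount(r) filled cells, so we need popcount(r) = log2(16) = 4.
Scan r = 10..27 and keep those with exactly 4 one-bits:
r=10=1010 popcount=2 -> skip
r=11=1011 popcount=3 -> skip
r=12=1100 popcount=2 -> skip
r=13=1101 popcount=3 -> skip
r=14=1110 popcount=3 -> skip
r=15=1111 popcount=4 -> KEEP
r=16=10000 popcount=1 -> skip
r=17=10001 popcount=2 -> skip
r=18=10010 popcount=2 -> skip
r=19=10011 popcount=3 -> skip
r=20=10100 popcount=2 -> skip
r=21=10101 popcount=3 -> skip
r=22=10110 popcount=3 -> skip
r=23=10111 popcount=4 -> KEEP
r=24=11000 popcount=2 -> skip
r=25=11001 popcount=3 -> skip
r=26=11010 popcount=3 -> skip
r=27=11011 popcount=4 -> KEEP
Kept rows: 15 23 27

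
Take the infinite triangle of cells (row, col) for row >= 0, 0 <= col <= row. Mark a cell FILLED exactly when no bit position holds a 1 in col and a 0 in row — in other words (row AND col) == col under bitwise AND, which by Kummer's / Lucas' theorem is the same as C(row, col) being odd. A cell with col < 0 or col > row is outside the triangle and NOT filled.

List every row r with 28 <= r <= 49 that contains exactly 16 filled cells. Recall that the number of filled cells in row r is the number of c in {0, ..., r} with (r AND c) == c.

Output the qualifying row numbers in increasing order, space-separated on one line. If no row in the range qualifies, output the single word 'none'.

Row r has 2^popcount(r) filled cells, so we need popcount(r) = log2(16) = 4.
Scan r = 28..49 and keep those with exactly 4 one-bits:
r=28=11100 popcount=3 -> skip
r=29=11101 popcount=4 -> KEEP
r=30=11110 popcount=4 -> KEEP
r=31=11111 popcount=5 -> skip
r=32=100000 popcount=1 -> skip
r=33=100001 popcount=2 -> skip
r=34=100010 popcount=2 -> skip
r=35=100011 popcount=3 -> skip
r=36=100100 popcount=2 -> skip
r=37=100101 popcount=3 -> skip
r=38=100110 popcount=3 -> skip
r=39=100111 popcount=4 -> KEEP
r=40=101000 popcount=2 -> skip
r=41=101001 popcount=3 -> skip
r=42=101010 popcount=3 -> skip
r=43=101011 popcount=4 -> KEEP
r=44=101100 popcount=3 -> skip
r=45=101101 popcount=4 -> KEEP
r=46=101110 popcount=4 -> KEEP
r=47=101111 popcount=5 -> skip
r=48=110000 popcount=2 -> skip
r=49=110001 popcount=3 -> skip
Kept rows: 29 30 39 43 45 46

Answer: 29 30 39 43 45 46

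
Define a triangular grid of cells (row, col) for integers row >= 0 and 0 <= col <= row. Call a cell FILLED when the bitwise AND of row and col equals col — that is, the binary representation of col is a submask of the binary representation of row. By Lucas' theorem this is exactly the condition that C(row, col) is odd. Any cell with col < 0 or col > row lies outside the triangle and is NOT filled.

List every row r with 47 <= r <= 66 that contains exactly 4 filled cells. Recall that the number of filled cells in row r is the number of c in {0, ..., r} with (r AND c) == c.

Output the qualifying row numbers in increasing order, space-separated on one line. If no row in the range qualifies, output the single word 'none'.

Row r has 2^popcount(r) filled cells, so we need popcount(r) = log2(4) = 2.
Scan r = 47..66 and keep those with exactly 2 one-bits:
r=47=101111 popcount=5 -> skip
r=48=110000 popcount=2 -> KEEP
r=49=110001 popcount=3 -> skip
r=50=110010 popcount=3 -> skip
r=51=110011 popcount=4 -> skip
r=52=110100 popcount=3 -> skip
r=53=110101 popcount=4 -> skip
r=54=110110 popcount=4 -> skip
r=55=110111 popcount=5 -> skip
r=56=111000 popcount=3 -> skip
r=57=111001 popcount=4 -> skip
r=58=111010 popcount=4 -> skip
r=59=111011 popcount=5 -> skip
r=60=111100 popcount=4 -> skip
r=61=111101 popcount=5 -> skip
r=62=111110 popcount=5 -> skip
r=63=111111 popcount=6 -> skip
r=64=1000000 popcount=1 -> skip
r=65=1000001 popcount=2 -> KEEP
r=66=1000010 popcount=2 -> KEEP
Kept rows: 48 65 66

Answer: 48 65 66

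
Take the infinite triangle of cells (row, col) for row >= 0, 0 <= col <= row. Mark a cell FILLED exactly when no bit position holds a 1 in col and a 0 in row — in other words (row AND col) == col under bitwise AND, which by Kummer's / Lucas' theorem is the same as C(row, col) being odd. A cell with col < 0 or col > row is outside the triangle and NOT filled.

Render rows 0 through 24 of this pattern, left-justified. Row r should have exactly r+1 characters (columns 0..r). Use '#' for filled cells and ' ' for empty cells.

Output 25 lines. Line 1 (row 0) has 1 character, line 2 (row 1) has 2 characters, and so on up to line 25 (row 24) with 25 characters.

Answer: #
##
# #
####
#   #
##  ##
# # # #
########
#       #
##      ##
# #     # #
####    ####
#   #   #   #
##  ##  ##  ##
# # # # # # # #
################
#               #
##              ##
# #             # #
####            ####
#   #           #   #
##  ##          ##  ##
# # # #         # # # #
########        ########
#       #       #       #

Derivation:
r0=0: #
r1=1: ##
r2=10: # #
r3=11: ####
r4=100: #   #
r5=101: ##  ##
r6=110: # # # #
r7=111: ########
r8=1000: #       #
r9=1001: ##      ##
r10=1010: # #     # #
r11=1011: ####    ####
r12=1100: #   #   #   #
r13=1101: ##  ##  ##  ##
r14=1110: # # # # # # # #
r15=1111: ################
r16=10000: #               #
r17=10001: ##              ##
r18=10010: # #             # #
r19=10011: ####            ####
r20=10100: #   #           #   #
r21=10101: ##  ##          ##  ##
r22=10110: # # # #         # # # #
r23=10111: ########        ########
r24=11000: #       #       #       #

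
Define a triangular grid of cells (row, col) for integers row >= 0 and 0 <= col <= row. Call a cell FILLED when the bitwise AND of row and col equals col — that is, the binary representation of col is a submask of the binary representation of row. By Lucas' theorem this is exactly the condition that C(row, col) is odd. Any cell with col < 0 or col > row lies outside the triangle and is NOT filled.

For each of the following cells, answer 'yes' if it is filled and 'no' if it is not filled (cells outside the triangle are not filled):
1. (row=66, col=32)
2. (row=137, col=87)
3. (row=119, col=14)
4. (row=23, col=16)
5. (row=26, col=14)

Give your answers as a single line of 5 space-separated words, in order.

(66,32): row=0b1000010, col=0b100000, row AND col = 0b0 = 0; 0 != 32 -> empty
(137,87): row=0b10001001, col=0b1010111, row AND col = 0b1 = 1; 1 != 87 -> empty
(119,14): row=0b1110111, col=0b1110, row AND col = 0b110 = 6; 6 != 14 -> empty
(23,16): row=0b10111, col=0b10000, row AND col = 0b10000 = 16; 16 == 16 -> filled
(26,14): row=0b11010, col=0b1110, row AND col = 0b1010 = 10; 10 != 14 -> empty

Answer: no no no yes no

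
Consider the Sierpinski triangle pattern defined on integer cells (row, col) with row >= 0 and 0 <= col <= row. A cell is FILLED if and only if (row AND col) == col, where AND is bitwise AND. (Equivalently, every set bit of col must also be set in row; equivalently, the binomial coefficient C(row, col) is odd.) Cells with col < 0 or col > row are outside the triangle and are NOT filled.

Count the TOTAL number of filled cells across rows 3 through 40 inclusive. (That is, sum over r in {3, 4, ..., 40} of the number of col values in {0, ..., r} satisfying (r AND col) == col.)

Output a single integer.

r3=11 pc2: +4 =4
r4=100 pc1: +2 =6
r5=101 pc2: +4 =10
r6=110 pc2: +4 =14
r7=111 pc3: +8 =22
r8=1000 pc1: +2 =24
r9=1001 pc2: +4 =28
r10=1010 pc2: +4 =32
r11=1011 pc3: +8 =40
r12=1100 pc2: +4 =44
r13=1101 pc3: +8 =52
r14=1110 pc3: +8 =60
r15=1111 pc4: +16 =76
r16=10000 pc1: +2 =78
r17=10001 pc2: +4 =82
r18=10010 pc2: +4 =86
r19=10011 pc3: +8 =94
r20=10100 pc2: +4 =98
r21=10101 pc3: +8 =106
r22=10110 pc3: +8 =114
r23=10111 pc4: +16 =130
r24=11000 pc2: +4 =134
r25=11001 pc3: +8 =142
r26=11010 pc3: +8 =150
r27=11011 pc4: +16 =166
r28=11100 pc3: +8 =174
r29=11101 pc4: +16 =190
r30=11110 pc4: +16 =206
r31=11111 pc5: +32 =238
r32=100000 pc1: +2 =240
r33=100001 pc2: +4 =244
r34=100010 pc2: +4 =248
r35=100011 pc3: +8 =256
r36=100100 pc2: +4 =260
r37=100101 pc3: +8 =268
r38=100110 pc3: +8 =276
r39=100111 pc4: +16 =292
r40=101000 pc2: +4 =296

Answer: 296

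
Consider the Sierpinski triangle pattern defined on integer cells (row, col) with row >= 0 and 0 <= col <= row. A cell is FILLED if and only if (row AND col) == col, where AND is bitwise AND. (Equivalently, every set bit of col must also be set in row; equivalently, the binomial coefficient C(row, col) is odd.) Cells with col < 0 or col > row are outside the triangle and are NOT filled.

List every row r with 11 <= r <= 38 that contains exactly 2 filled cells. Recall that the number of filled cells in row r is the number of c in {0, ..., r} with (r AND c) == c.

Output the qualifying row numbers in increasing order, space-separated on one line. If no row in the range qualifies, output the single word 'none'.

Row r has 2^popcount(r) filled cells, so we need popcount(r) = log2(2) = 1.
Scan r = 11..38 and keep those with exactly 1 one-bits:
r=11=1011 popcount=3 -> skip
r=12=1100 popcount=2 -> skip
r=13=1101 popcount=3 -> skip
r=14=1110 popcount=3 -> skip
r=15=1111 popcount=4 -> skip
r=16=10000 popcount=1 -> KEEP
r=17=10001 popcount=2 -> skip
r=18=10010 popcount=2 -> skip
r=19=10011 popcount=3 -> skip
r=20=10100 popcount=2 -> skip
r=21=10101 popcount=3 -> skip
r=22=10110 popcount=3 -> skip
r=23=10111 popcount=4 -> skip
r=24=11000 popcount=2 -> skip
r=25=11001 popcount=3 -> skip
r=26=11010 popcount=3 -> skip
r=27=11011 popcount=4 -> skip
r=28=11100 popcount=3 -> skip
r=29=11101 popcount=4 -> skip
r=30=11110 popcount=4 -> skip
r=31=11111 popcount=5 -> skip
r=32=100000 popcount=1 -> KEEP
r=33=100001 popcount=2 -> skip
r=34=100010 popcount=2 -> skip
r=35=100011 popcount=3 -> skip
r=36=100100 popcount=2 -> skip
r=37=100101 popcount=3 -> skip
r=38=100110 popcount=3 -> skip
Kept rows: 16 32

Answer: 16 32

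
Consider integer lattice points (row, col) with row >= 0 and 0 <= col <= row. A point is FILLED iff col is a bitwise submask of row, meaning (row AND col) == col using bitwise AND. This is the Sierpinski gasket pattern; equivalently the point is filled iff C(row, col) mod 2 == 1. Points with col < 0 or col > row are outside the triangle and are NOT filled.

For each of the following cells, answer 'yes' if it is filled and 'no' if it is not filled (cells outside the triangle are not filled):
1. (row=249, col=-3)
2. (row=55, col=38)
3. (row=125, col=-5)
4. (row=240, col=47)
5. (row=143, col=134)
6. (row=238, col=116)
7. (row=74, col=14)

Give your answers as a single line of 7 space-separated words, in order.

(249,-3): col outside [0, 249] -> not filled
(55,38): row=0b110111, col=0b100110, row AND col = 0b100110 = 38; 38 == 38 -> filled
(125,-5): col outside [0, 125] -> not filled
(240,47): row=0b11110000, col=0b101111, row AND col = 0b100000 = 32; 32 != 47 -> empty
(143,134): row=0b10001111, col=0b10000110, row AND col = 0b10000110 = 134; 134 == 134 -> filled
(238,116): row=0b11101110, col=0b1110100, row AND col = 0b1100100 = 100; 100 != 116 -> empty
(74,14): row=0b1001010, col=0b1110, row AND col = 0b1010 = 10; 10 != 14 -> empty

Answer: no yes no no yes no no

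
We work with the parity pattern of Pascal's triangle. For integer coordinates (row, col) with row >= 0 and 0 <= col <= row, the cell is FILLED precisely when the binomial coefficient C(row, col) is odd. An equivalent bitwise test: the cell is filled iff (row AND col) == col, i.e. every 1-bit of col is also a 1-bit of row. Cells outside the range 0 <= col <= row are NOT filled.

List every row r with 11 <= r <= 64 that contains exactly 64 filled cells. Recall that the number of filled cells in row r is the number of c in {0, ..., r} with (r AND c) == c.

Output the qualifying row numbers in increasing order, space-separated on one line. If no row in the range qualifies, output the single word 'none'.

Answer: 63

Derivation:
Row r has 2^popcount(r) filled cells, so we need popcount(r) = log2(64) = 6.
Scan r = 11..64 and keep those with exactly 6 one-bits:
r=11=1011 popcount=3 -> skip
r=12=1100 popcount=2 -> skip
r=13=1101 popcount=3 -> skip
r=14=1110 popcount=3 -> skip
r=15=1111 popcount=4 -> skip
r=16=10000 popcount=1 -> skip
r=17=10001 popcount=2 -> skip
r=18=10010 popcount=2 -> skip
r=19=10011 popcount=3 -> skip
r=20=10100 popcount=2 -> skip
r=21=10101 popcount=3 -> skip
r=22=10110 popcount=3 -> skip
r=23=10111 popcount=4 -> skip
r=24=11000 popcount=2 -> skip
r=25=11001 popcount=3 -> skip
r=26=11010 popcount=3 -> skip
r=27=11011 popcount=4 -> skip
r=28=11100 popcount=3 -> skip
r=29=11101 popcount=4 -> skip
r=30=11110 popcount=4 -> skip
r=31=11111 popcount=5 -> skip
r=32=100000 popcount=1 -> skip
r=33=100001 popcount=2 -> skip
r=34=100010 popcount=2 -> skip
r=35=100011 popcount=3 -> skip
r=36=100100 popcount=2 -> skip
r=37=100101 popcount=3 -> skip
r=38=100110 popcount=3 -> skip
r=39=100111 popcount=4 -> skip
r=40=101000 popcount=2 -> skip
r=41=101001 popcount=3 -> skip
r=42=101010 popcount=3 -> skip
r=43=101011 popcount=4 -> skip
r=44=101100 popcount=3 -> skip
r=45=101101 popcount=4 -> skip
r=46=101110 popcount=4 -> skip
r=47=101111 popcount=5 -> skip
r=48=110000 popcount=2 -> skip
r=49=110001 popcount=3 -> skip
r=50=110010 popcount=3 -> skip
r=51=110011 popcount=4 -> skip
r=52=110100 popcount=3 -> skip
r=53=110101 popcount=4 -> skip
r=54=110110 popcount=4 -> skip
r=55=110111 popcount=5 -> skip
r=56=111000 popcount=3 -> skip
r=57=111001 popcount=4 -> skip
r=58=111010 popcount=4 -> skip
r=59=111011 popcount=5 -> skip
r=60=111100 popcount=4 -> skip
r=61=111101 popcount=5 -> skip
r=62=111110 popcount=5 -> skip
r=63=111111 popcount=6 -> KEEP
r=64=1000000 popcount=1 -> skip
Kept rows: 63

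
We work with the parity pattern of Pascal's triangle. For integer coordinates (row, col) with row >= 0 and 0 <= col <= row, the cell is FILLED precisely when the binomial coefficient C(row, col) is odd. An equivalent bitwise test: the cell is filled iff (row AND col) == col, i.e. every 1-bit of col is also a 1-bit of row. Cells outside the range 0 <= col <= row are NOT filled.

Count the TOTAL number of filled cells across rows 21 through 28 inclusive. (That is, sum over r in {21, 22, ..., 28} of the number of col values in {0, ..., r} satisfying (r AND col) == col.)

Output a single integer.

r21=10101 pc3: +8 =8
r22=10110 pc3: +8 =16
r23=10111 pc4: +16 =32
r24=11000 pc2: +4 =36
r25=11001 pc3: +8 =44
r26=11010 pc3: +8 =52
r27=11011 pc4: +16 =68
r28=11100 pc3: +8 =76

Answer: 76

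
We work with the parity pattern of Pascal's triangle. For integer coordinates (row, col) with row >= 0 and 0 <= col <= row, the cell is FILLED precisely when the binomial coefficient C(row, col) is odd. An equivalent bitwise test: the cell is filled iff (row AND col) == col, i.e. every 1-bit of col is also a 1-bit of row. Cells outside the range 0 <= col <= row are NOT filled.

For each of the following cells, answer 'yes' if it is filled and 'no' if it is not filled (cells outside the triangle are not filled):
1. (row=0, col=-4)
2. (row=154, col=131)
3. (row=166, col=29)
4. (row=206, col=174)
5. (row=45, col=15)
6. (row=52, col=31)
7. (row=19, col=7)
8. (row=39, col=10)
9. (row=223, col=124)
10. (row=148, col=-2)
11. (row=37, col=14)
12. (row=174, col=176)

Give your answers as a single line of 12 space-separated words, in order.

(0,-4): col outside [0, 0] -> not filled
(154,131): row=0b10011010, col=0b10000011, row AND col = 0b10000010 = 130; 130 != 131 -> empty
(166,29): row=0b10100110, col=0b11101, row AND col = 0b100 = 4; 4 != 29 -> empty
(206,174): row=0b11001110, col=0b10101110, row AND col = 0b10001110 = 142; 142 != 174 -> empty
(45,15): row=0b101101, col=0b1111, row AND col = 0b1101 = 13; 13 != 15 -> empty
(52,31): row=0b110100, col=0b11111, row AND col = 0b10100 = 20; 20 != 31 -> empty
(19,7): row=0b10011, col=0b111, row AND col = 0b11 = 3; 3 != 7 -> empty
(39,10): row=0b100111, col=0b1010, row AND col = 0b10 = 2; 2 != 10 -> empty
(223,124): row=0b11011111, col=0b1111100, row AND col = 0b1011100 = 92; 92 != 124 -> empty
(148,-2): col outside [0, 148] -> not filled
(37,14): row=0b100101, col=0b1110, row AND col = 0b100 = 4; 4 != 14 -> empty
(174,176): col outside [0, 174] -> not filled

Answer: no no no no no no no no no no no no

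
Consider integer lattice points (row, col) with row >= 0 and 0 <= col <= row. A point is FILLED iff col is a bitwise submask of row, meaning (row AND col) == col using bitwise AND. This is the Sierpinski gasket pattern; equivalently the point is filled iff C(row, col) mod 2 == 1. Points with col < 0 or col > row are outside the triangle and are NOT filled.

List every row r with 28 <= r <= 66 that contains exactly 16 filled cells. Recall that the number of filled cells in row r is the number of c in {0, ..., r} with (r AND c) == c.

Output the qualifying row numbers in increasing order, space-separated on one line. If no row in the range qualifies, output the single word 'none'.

Row r has 2^popcount(r) filled cells, so we need popcount(r) = log2(16) = 4.
Scan r = 28..66 and keep those with exactly 4 one-bits:
r=28=11100 popcount=3 -> skip
r=29=11101 popcount=4 -> KEEP
r=30=11110 popcount=4 -> KEEP
r=31=11111 popcount=5 -> skip
r=32=100000 popcount=1 -> skip
r=33=100001 popcount=2 -> skip
r=34=100010 popcount=2 -> skip
r=35=100011 popcount=3 -> skip
r=36=100100 popcount=2 -> skip
r=37=100101 popcount=3 -> skip
r=38=100110 popcount=3 -> skip
r=39=100111 popcount=4 -> KEEP
r=40=101000 popcount=2 -> skip
r=41=101001 popcount=3 -> skip
r=42=101010 popcount=3 -> skip
r=43=101011 popcount=4 -> KEEP
r=44=101100 popcount=3 -> skip
r=45=101101 popcount=4 -> KEEP
r=46=101110 popcount=4 -> KEEP
r=47=101111 popcount=5 -> skip
r=48=110000 popcount=2 -> skip
r=49=110001 popcount=3 -> skip
r=50=110010 popcount=3 -> skip
r=51=110011 popcount=4 -> KEEP
r=52=110100 popcount=3 -> skip
r=53=110101 popcount=4 -> KEEP
r=54=110110 popcount=4 -> KEEP
r=55=110111 popcount=5 -> skip
r=56=111000 popcount=3 -> skip
r=57=111001 popcount=4 -> KEEP
r=58=111010 popcount=4 -> KEEP
r=59=111011 popcount=5 -> skip
r=60=111100 popcount=4 -> KEEP
r=61=111101 popcount=5 -> skip
r=62=111110 popcount=5 -> skip
r=63=111111 popcount=6 -> skip
r=64=1000000 popcount=1 -> skip
r=65=1000001 popcount=2 -> skip
r=66=1000010 popcount=2 -> skip
Kept rows: 29 30 39 43 45 46 51 53 54 57 58 60

Answer: 29 30 39 43 45 46 51 53 54 57 58 60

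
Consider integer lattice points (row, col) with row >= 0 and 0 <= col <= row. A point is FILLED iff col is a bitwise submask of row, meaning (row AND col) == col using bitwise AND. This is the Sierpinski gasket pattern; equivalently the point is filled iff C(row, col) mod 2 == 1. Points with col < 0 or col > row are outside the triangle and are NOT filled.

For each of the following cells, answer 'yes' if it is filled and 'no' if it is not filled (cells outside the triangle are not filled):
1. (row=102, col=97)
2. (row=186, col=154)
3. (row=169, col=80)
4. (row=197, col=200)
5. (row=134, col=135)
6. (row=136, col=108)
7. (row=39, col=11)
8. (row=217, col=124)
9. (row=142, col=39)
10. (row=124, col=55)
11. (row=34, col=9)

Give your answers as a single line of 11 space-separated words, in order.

(102,97): row=0b1100110, col=0b1100001, row AND col = 0b1100000 = 96; 96 != 97 -> empty
(186,154): row=0b10111010, col=0b10011010, row AND col = 0b10011010 = 154; 154 == 154 -> filled
(169,80): row=0b10101001, col=0b1010000, row AND col = 0b0 = 0; 0 != 80 -> empty
(197,200): col outside [0, 197] -> not filled
(134,135): col outside [0, 134] -> not filled
(136,108): row=0b10001000, col=0b1101100, row AND col = 0b1000 = 8; 8 != 108 -> empty
(39,11): row=0b100111, col=0b1011, row AND col = 0b11 = 3; 3 != 11 -> empty
(217,124): row=0b11011001, col=0b1111100, row AND col = 0b1011000 = 88; 88 != 124 -> empty
(142,39): row=0b10001110, col=0b100111, row AND col = 0b110 = 6; 6 != 39 -> empty
(124,55): row=0b1111100, col=0b110111, row AND col = 0b110100 = 52; 52 != 55 -> empty
(34,9): row=0b100010, col=0b1001, row AND col = 0b0 = 0; 0 != 9 -> empty

Answer: no yes no no no no no no no no no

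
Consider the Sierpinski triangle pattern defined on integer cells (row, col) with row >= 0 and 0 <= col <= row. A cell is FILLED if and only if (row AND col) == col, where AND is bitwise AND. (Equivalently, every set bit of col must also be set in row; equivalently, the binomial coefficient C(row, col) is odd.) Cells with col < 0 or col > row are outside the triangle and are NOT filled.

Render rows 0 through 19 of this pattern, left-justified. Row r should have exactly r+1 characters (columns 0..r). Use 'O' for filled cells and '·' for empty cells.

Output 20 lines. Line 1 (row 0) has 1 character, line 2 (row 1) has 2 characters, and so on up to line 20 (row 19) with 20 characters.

Answer: O
OO
O·O
OOOO
O···O
OO··OO
O·O·O·O
OOOOOOOO
O·······O
OO······OO
O·O·····O·O
OOOO····OOOO
O···O···O···O
OO··OO··OO··OO
O·O·O·O·O·O·O·O
OOOOOOOOOOOOOOOO
O···············O
OO··············OO
O·O·············O·O
OOOO············OOOO

Derivation:
r0=0: O
r1=1: OO
r2=10: O·O
r3=11: OOOO
r4=100: O···O
r5=101: OO··OO
r6=110: O·O·O·O
r7=111: OOOOOOOO
r8=1000: O·······O
r9=1001: OO······OO
r10=1010: O·O·····O·O
r11=1011: OOOO····OOOO
r12=1100: O···O···O···O
r13=1101: OO··OO··OO··OO
r14=1110: O·O·O·O·O·O·O·O
r15=1111: OOOOOOOOOOOOOOOO
r16=10000: O···············O
r17=10001: OO··············OO
r18=10010: O·O·············O·O
r19=10011: OOOO············OOOO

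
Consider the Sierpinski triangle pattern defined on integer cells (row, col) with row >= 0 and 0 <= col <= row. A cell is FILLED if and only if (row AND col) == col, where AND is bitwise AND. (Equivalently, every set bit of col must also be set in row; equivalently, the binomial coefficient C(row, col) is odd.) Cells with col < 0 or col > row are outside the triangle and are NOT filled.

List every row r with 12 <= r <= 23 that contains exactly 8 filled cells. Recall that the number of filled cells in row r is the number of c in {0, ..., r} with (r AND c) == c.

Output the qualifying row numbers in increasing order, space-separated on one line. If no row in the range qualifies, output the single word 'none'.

Answer: 13 14 19 21 22

Derivation:
Row r has 2^popcount(r) filled cells, so we need popcount(r) = log2(8) = 3.
Scan r = 12..23 and keep those with exactly 3 one-bits:
r=12=1100 popcount=2 -> skip
r=13=1101 popcount=3 -> KEEP
r=14=1110 popcount=3 -> KEEP
r=15=1111 popcount=4 -> skip
r=16=10000 popcount=1 -> skip
r=17=10001 popcount=2 -> skip
r=18=10010 popcount=2 -> skip
r=19=10011 popcount=3 -> KEEP
r=20=10100 popcount=2 -> skip
r=21=10101 popcount=3 -> KEEP
r=22=10110 popcount=3 -> KEEP
r=23=10111 popcount=4 -> skip
Kept rows: 13 14 19 21 22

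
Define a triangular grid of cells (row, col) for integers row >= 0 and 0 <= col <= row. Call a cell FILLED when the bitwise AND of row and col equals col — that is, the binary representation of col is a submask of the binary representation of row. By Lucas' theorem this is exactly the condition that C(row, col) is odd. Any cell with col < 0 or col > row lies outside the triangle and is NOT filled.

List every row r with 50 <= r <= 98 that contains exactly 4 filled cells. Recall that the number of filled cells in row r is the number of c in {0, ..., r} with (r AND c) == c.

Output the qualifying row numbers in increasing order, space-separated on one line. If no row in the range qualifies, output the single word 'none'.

Answer: 65 66 68 72 80 96

Derivation:
Row r has 2^popcount(r) filled cells, so we need popcount(r) = log2(4) = 2.
Scan r = 50..98 and keep those with exactly 2 one-bits:
r=50=110010 popcount=3 -> skip
r=51=110011 popcount=4 -> skip
r=52=110100 popcount=3 -> skip
r=53=110101 popcount=4 -> skip
r=54=110110 popcount=4 -> skip
r=55=110111 popcount=5 -> skip
r=56=111000 popcount=3 -> skip
r=57=111001 popcount=4 -> skip
r=58=111010 popcount=4 -> skip
r=59=111011 popcount=5 -> skip
r=60=111100 popcount=4 -> skip
r=61=111101 popcount=5 -> skip
r=62=111110 popcount=5 -> skip
r=63=111111 popcount=6 -> skip
r=64=1000000 popcount=1 -> skip
r=65=1000001 popcount=2 -> KEEP
r=66=1000010 popcount=2 -> KEEP
r=67=1000011 popcount=3 -> skip
r=68=1000100 popcount=2 -> KEEP
r=69=1000101 popcount=3 -> skip
r=70=1000110 popcount=3 -> skip
r=71=1000111 popcount=4 -> skip
r=72=1001000 popcount=2 -> KEEP
r=73=1001001 popcount=3 -> skip
r=74=1001010 popcount=3 -> skip
r=75=1001011 popcount=4 -> skip
r=76=1001100 popcount=3 -> skip
r=77=1001101 popcount=4 -> skip
r=78=1001110 popcount=4 -> skip
r=79=1001111 popcount=5 -> skip
r=80=1010000 popcount=2 -> KEEP
r=81=1010001 popcount=3 -> skip
r=82=1010010 popcount=3 -> skip
r=83=1010011 popcount=4 -> skip
r=84=1010100 popcount=3 -> skip
r=85=1010101 popcount=4 -> skip
r=86=1010110 popcount=4 -> skip
r=87=1010111 popcount=5 -> skip
r=88=1011000 popcount=3 -> skip
r=89=1011001 popcount=4 -> skip
r=90=1011010 popcount=4 -> skip
r=91=1011011 popcount=5 -> skip
r=92=1011100 popcount=4 -> skip
r=93=1011101 popcount=5 -> skip
r=94=1011110 popcount=5 -> skip
r=95=1011111 popcount=6 -> skip
r=96=1100000 popcount=2 -> KEEP
r=97=1100001 popcount=3 -> skip
r=98=1100010 popcount=3 -> skip
Kept rows: 65 66 68 72 80 96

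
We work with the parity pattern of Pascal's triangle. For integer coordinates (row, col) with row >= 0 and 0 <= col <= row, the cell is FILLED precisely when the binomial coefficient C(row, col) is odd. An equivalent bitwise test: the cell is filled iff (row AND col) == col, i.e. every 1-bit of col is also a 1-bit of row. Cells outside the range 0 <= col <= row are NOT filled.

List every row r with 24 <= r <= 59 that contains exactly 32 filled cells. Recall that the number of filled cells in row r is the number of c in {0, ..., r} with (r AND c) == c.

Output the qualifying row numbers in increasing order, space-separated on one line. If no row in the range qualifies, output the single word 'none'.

Row r has 2^popcount(r) filled cells, so we need popcount(r) = log2(32) = 5.
Scan r = 24..59 and keep those with exactly 5 one-bits:
r=24=11000 popcount=2 -> skip
r=25=11001 popcount=3 -> skip
r=26=11010 popcount=3 -> skip
r=27=11011 popcount=4 -> skip
r=28=11100 popcount=3 -> skip
r=29=11101 popcount=4 -> skip
r=30=11110 popcount=4 -> skip
r=31=11111 popcount=5 -> KEEP
r=32=100000 popcount=1 -> skip
r=33=100001 popcount=2 -> skip
r=34=100010 popcount=2 -> skip
r=35=100011 popcount=3 -> skip
r=36=100100 popcount=2 -> skip
r=37=100101 popcount=3 -> skip
r=38=100110 popcount=3 -> skip
r=39=100111 popcount=4 -> skip
r=40=101000 popcount=2 -> skip
r=41=101001 popcount=3 -> skip
r=42=101010 popcount=3 -> skip
r=43=101011 popcount=4 -> skip
r=44=101100 popcount=3 -> skip
r=45=101101 popcount=4 -> skip
r=46=101110 popcount=4 -> skip
r=47=101111 popcount=5 -> KEEP
r=48=110000 popcount=2 -> skip
r=49=110001 popcount=3 -> skip
r=50=110010 popcount=3 -> skip
r=51=110011 popcount=4 -> skip
r=52=110100 popcount=3 -> skip
r=53=110101 popcount=4 -> skip
r=54=110110 popcount=4 -> skip
r=55=110111 popcount=5 -> KEEP
r=56=111000 popcount=3 -> skip
r=57=111001 popcount=4 -> skip
r=58=111010 popcount=4 -> skip
r=59=111011 popcount=5 -> KEEP
Kept rows: 31 47 55 59

Answer: 31 47 55 59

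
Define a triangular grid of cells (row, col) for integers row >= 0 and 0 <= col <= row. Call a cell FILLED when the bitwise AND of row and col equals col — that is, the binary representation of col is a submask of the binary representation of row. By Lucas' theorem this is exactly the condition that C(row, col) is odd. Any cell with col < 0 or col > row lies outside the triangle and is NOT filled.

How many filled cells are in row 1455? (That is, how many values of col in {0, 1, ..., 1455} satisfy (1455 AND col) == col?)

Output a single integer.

1455 in binary = 10110101111
popcount(1455) = number of 1-bits in 10110101111 = 8
A col c satisfies (1455 AND c) == c iff every set bit of c is also set in 1455; each of the 8 set bits of 1455 can independently be on or off in c.
count = 2^8 = 256

Answer: 256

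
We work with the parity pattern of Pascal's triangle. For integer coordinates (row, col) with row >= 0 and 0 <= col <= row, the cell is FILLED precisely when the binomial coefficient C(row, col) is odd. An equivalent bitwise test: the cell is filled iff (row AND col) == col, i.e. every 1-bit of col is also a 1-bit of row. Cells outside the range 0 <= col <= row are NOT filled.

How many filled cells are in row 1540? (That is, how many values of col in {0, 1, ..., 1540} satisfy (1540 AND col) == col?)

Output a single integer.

1540 in binary = 11000000100
popcount(1540) = number of 1-bits in 11000000100 = 3
A col c satisfies (1540 AND c) == c iff every set bit of c is also set in 1540; each of the 3 set bits of 1540 can independently be on or off in c.
count = 2^3 = 8

Answer: 8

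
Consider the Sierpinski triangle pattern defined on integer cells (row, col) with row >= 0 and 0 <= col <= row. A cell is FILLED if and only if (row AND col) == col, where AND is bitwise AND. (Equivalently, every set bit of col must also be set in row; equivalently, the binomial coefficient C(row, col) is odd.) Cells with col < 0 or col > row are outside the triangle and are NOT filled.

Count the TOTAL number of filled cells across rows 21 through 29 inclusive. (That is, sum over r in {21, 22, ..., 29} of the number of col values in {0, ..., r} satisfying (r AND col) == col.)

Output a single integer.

Answer: 92

Derivation:
r21=10101 pc3: +8 =8
r22=10110 pc3: +8 =16
r23=10111 pc4: +16 =32
r24=11000 pc2: +4 =36
r25=11001 pc3: +8 =44
r26=11010 pc3: +8 =52
r27=11011 pc4: +16 =68
r28=11100 pc3: +8 =76
r29=11101 pc4: +16 =92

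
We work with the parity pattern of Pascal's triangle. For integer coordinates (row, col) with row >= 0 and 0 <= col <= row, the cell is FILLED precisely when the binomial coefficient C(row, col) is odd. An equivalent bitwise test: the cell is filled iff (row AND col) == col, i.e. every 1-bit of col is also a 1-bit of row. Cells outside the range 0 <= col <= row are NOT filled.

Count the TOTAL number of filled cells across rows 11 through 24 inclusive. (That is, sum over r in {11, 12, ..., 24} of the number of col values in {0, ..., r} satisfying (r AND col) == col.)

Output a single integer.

r11=1011 pc3: +8 =8
r12=1100 pc2: +4 =12
r13=1101 pc3: +8 =20
r14=1110 pc3: +8 =28
r15=1111 pc4: +16 =44
r16=10000 pc1: +2 =46
r17=10001 pc2: +4 =50
r18=10010 pc2: +4 =54
r19=10011 pc3: +8 =62
r20=10100 pc2: +4 =66
r21=10101 pc3: +8 =74
r22=10110 pc3: +8 =82
r23=10111 pc4: +16 =98
r24=11000 pc2: +4 =102

Answer: 102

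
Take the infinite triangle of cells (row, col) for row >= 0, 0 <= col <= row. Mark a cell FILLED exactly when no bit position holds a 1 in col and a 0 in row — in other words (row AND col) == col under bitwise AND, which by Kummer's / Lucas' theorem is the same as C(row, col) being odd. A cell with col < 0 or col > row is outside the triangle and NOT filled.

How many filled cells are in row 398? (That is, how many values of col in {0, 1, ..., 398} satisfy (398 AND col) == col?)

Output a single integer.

398 in binary = 110001110
popcount(398) = number of 1-bits in 110001110 = 5
A col c satisfies (398 AND c) == c iff every set bit of c is also set in 398; each of the 5 set bits of 398 can independently be on or off in c.
count = 2^5 = 32

Answer: 32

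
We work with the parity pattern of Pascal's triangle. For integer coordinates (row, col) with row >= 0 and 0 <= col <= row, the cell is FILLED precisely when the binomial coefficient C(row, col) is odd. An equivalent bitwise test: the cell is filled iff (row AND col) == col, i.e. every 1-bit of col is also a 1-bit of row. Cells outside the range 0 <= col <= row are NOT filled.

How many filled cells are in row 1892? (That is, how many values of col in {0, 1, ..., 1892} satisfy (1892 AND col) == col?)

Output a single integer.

Answer: 64

Derivation:
1892 in binary = 11101100100
popcount(1892) = number of 1-bits in 11101100100 = 6
A col c satisfies (1892 AND c) == c iff every set bit of c is also set in 1892; each of the 6 set bits of 1892 can independently be on or off in c.
count = 2^6 = 64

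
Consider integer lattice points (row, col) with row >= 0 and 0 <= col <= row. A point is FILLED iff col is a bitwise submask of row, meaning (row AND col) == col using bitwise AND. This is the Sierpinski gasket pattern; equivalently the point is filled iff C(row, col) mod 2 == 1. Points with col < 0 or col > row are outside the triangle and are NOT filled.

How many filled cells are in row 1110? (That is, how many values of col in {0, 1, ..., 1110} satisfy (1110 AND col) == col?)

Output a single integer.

Answer: 32

Derivation:
1110 in binary = 10001010110
popcount(1110) = number of 1-bits in 10001010110 = 5
A col c satisfies (1110 AND c) == c iff every set bit of c is also set in 1110; each of the 5 set bits of 1110 can independently be on or off in c.
count = 2^5 = 32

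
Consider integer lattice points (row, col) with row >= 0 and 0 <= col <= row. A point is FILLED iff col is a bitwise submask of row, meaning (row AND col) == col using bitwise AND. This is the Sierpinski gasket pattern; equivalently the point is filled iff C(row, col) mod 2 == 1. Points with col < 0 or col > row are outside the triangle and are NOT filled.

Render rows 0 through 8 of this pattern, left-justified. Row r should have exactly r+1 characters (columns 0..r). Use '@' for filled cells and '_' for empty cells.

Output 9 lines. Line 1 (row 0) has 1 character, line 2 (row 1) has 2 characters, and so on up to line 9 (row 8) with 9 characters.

r0=0: @
r1=1: @@
r2=10: @_@
r3=11: @@@@
r4=100: @___@
r5=101: @@__@@
r6=110: @_@_@_@
r7=111: @@@@@@@@
r8=1000: @_______@

Answer: @
@@
@_@
@@@@
@___@
@@__@@
@_@_@_@
@@@@@@@@
@_______@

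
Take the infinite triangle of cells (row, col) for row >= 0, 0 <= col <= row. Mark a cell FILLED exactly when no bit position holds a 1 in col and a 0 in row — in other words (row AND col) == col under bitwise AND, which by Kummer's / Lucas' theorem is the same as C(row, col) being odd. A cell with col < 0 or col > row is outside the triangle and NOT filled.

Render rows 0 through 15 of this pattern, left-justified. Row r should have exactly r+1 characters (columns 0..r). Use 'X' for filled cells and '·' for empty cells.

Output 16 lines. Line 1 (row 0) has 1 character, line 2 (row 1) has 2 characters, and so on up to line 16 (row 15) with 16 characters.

r0=0: X
r1=1: XX
r2=10: X·X
r3=11: XXXX
r4=100: X···X
r5=101: XX··XX
r6=110: X·X·X·X
r7=111: XXXXXXXX
r8=1000: X·······X
r9=1001: XX······XX
r10=1010: X·X·····X·X
r11=1011: XXXX····XXXX
r12=1100: X···X···X···X
r13=1101: XX··XX··XX··XX
r14=1110: X·X·X·X·X·X·X·X
r15=1111: XXXXXXXXXXXXXXXX

Answer: X
XX
X·X
XXXX
X···X
XX··XX
X·X·X·X
XXXXXXXX
X·······X
XX······XX
X·X·····X·X
XXXX····XXXX
X···X···X···X
XX··XX··XX··XX
X·X·X·X·X·X·X·X
XXXXXXXXXXXXXXXX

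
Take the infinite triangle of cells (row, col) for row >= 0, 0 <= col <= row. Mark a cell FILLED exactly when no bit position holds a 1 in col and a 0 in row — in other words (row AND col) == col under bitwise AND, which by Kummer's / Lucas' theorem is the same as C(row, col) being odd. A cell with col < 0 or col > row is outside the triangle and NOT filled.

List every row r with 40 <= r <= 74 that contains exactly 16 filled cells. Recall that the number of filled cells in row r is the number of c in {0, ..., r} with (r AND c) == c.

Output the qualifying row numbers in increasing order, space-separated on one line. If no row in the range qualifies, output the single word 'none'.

Row r has 2^popcount(r) filled cells, so we need popcount(r) = log2(16) = 4.
Scan r = 40..74 and keep those with exactly 4 one-bits:
r=40=101000 popcount=2 -> skip
r=41=101001 popcount=3 -> skip
r=42=101010 popcount=3 -> skip
r=43=101011 popcount=4 -> KEEP
r=44=101100 popcount=3 -> skip
r=45=101101 popcount=4 -> KEEP
r=46=101110 popcount=4 -> KEEP
r=47=101111 popcount=5 -> skip
r=48=110000 popcount=2 -> skip
r=49=110001 popcount=3 -> skip
r=50=110010 popcount=3 -> skip
r=51=110011 popcount=4 -> KEEP
r=52=110100 popcount=3 -> skip
r=53=110101 popcount=4 -> KEEP
r=54=110110 popcount=4 -> KEEP
r=55=110111 popcount=5 -> skip
r=56=111000 popcount=3 -> skip
r=57=111001 popcount=4 -> KEEP
r=58=111010 popcount=4 -> KEEP
r=59=111011 popcount=5 -> skip
r=60=111100 popcount=4 -> KEEP
r=61=111101 popcount=5 -> skip
r=62=111110 popcount=5 -> skip
r=63=111111 popcount=6 -> skip
r=64=1000000 popcount=1 -> skip
r=65=1000001 popcount=2 -> skip
r=66=1000010 popcount=2 -> skip
r=67=1000011 popcount=3 -> skip
r=68=1000100 popcount=2 -> skip
r=69=1000101 popcount=3 -> skip
r=70=1000110 popcount=3 -> skip
r=71=1000111 popcount=4 -> KEEP
r=72=1001000 popcount=2 -> skip
r=73=1001001 popcount=3 -> skip
r=74=1001010 popcount=3 -> skip
Kept rows: 43 45 46 51 53 54 57 58 60 71

Answer: 43 45 46 51 53 54 57 58 60 71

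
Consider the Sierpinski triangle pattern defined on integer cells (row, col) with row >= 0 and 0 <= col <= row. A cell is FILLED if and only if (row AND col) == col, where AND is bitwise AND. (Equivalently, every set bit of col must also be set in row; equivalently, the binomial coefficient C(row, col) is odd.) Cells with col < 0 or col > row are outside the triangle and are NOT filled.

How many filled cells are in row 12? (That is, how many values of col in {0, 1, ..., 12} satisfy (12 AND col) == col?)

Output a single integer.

Answer: 4

Derivation:
12 in binary = 1100
popcount(12) = number of 1-bits in 1100 = 2
A col c satisfies (12 AND c) == c iff every set bit of c is also set in 12; each of the 2 set bits of 12 can independently be on or off in c.
count = 2^2 = 4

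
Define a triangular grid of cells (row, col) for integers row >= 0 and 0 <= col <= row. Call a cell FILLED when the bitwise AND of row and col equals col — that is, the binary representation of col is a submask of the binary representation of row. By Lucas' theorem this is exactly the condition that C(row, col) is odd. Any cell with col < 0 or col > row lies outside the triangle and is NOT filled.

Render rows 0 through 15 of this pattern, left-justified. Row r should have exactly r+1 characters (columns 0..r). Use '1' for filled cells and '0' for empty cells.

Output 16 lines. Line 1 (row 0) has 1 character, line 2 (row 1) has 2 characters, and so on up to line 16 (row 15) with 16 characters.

Answer: 1
11
101
1111
10001
110011
1010101
11111111
100000001
1100000011
10100000101
111100001111
1000100010001
11001100110011
101010101010101
1111111111111111

Derivation:
r0=0: 1
r1=1: 11
r2=10: 101
r3=11: 1111
r4=100: 10001
r5=101: 110011
r6=110: 1010101
r7=111: 11111111
r8=1000: 100000001
r9=1001: 1100000011
r10=1010: 10100000101
r11=1011: 111100001111
r12=1100: 1000100010001
r13=1101: 11001100110011
r14=1110: 101010101010101
r15=1111: 1111111111111111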